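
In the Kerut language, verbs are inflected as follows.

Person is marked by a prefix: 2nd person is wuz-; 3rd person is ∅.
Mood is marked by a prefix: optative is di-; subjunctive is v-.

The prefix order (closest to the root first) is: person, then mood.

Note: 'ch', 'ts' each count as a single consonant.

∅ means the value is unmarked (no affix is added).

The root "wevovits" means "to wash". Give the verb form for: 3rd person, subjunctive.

person = 3rd person: zero marking, form stays wevovits.
Attach mood subjunctive v- → vwevovits.

vwevovits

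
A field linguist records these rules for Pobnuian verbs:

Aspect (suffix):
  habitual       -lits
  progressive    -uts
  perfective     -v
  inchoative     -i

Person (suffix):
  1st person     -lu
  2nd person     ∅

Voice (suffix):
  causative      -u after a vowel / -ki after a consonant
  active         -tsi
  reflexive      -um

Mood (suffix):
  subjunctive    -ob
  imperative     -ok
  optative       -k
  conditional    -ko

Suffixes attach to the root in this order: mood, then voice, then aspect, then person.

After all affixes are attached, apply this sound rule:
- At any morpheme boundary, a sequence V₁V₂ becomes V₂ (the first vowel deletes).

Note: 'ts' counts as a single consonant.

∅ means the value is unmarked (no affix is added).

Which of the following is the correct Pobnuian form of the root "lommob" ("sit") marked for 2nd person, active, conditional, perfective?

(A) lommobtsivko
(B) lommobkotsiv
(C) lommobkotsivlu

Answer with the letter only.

B

Attach mood conditional -ko → lommobko.
Attach voice active -tsi → lommobkotsi.
Attach aspect perfective -v → lommobkotsiv.
person = 2nd person: zero marking, form stays lommobkotsiv.
Vowel deletion: no change.
So the correct form is lommobkotsiv, option (B).
(C) lommobkotsivlu is wrong: it uses 1st person instead of 2nd person for person.
(A) lommobtsivko is wrong: it has the affixes in the wrong order.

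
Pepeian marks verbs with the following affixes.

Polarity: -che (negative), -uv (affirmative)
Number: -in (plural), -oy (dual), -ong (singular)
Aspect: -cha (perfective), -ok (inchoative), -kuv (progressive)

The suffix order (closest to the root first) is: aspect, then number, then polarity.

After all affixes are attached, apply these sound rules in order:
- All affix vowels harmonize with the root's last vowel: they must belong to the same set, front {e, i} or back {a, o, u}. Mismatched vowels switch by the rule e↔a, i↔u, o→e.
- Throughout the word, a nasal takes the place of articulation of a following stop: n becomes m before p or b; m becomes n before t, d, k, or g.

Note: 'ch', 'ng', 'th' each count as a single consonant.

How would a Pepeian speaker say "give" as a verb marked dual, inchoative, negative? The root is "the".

theekeyche

Attach aspect inchoative -ok → theok.
Attach number dual -oy → theokoy.
Attach polarity negative -che → theokoyche.
Apply vowel harmony: theokoyche → theekeyche.
Nasal assimilation: no change.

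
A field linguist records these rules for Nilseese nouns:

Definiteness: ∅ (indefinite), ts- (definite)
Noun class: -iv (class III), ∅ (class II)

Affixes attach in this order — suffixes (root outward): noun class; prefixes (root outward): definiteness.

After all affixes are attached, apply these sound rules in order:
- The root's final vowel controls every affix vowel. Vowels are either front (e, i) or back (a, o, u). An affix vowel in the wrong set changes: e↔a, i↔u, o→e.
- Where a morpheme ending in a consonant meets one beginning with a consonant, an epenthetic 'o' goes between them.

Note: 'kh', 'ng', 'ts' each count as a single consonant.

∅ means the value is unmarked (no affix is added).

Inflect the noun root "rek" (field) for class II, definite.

tsorek

Attach definiteness definite ts- → tsrek.
noun class = class II: zero marking, form stays tsrek.
Vowel harmony: no change.
Apply epenthesis: tsrek → tsorek.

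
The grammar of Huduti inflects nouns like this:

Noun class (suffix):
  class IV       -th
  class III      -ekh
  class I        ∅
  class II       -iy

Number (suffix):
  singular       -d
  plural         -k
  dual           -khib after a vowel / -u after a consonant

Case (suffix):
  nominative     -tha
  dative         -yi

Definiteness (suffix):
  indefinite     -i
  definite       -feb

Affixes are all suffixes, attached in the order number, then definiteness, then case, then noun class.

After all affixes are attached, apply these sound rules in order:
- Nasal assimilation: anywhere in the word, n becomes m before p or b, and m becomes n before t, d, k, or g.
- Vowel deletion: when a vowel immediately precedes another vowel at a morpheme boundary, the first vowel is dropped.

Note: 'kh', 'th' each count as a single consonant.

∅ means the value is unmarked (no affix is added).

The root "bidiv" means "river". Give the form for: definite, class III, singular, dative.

bidivdfebyekh

Attach number singular -d → bidivd.
Attach definiteness definite -feb → bidivdfeb.
Attach case dative -yi → bidivdfebyi.
Attach noun class class III -ekh → bidivdfebyiekh.
Nasal assimilation: no change.
Apply vowel deletion: bidivdfebyiekh → bidivdfebyekh.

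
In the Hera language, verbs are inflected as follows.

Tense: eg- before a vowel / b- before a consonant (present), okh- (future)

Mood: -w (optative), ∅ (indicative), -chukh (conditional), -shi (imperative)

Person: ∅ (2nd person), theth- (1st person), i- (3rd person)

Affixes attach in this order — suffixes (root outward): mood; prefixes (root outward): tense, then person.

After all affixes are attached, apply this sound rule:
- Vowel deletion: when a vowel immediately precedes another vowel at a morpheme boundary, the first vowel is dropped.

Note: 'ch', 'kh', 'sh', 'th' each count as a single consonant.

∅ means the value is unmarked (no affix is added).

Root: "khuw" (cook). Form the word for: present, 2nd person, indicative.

Attach tense present b- (before consonant 'kh') → bkhuw.
person = 2nd person: zero marking, form stays bkhuw.
mood = indicative: zero marking, form stays bkhuw.
Vowel deletion: no change.

bkhuw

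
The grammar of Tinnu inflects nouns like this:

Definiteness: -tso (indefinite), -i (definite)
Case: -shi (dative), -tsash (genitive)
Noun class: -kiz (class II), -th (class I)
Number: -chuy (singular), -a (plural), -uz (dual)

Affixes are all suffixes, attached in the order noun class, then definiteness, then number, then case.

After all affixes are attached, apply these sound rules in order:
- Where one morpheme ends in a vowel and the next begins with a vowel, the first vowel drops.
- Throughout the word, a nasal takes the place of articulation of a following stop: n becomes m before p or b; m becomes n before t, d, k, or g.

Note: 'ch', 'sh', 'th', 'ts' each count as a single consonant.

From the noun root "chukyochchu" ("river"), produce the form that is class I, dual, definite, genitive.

Attach noun class class I -th → chukyochchuth.
Attach definiteness definite -i → chukyochchuthi.
Attach number dual -uz → chukyochchuthiuz.
Attach case genitive -tsash → chukyochchuthiuztsash.
Apply vowel deletion: chukyochchuthiuztsash → chukyochchuthuztsash.
Nasal assimilation: no change.

chukyochchuthuztsash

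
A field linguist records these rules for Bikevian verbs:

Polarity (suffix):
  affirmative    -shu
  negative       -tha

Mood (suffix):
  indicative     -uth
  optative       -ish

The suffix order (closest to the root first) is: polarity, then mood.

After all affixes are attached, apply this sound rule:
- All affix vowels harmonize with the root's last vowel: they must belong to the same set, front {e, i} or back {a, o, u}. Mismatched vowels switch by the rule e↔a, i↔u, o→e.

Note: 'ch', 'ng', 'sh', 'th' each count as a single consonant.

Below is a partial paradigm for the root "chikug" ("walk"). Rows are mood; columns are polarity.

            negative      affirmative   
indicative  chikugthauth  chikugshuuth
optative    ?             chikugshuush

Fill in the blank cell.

chikugthaush

Attach polarity negative -tha → chikugtha.
Attach mood optative -ish → chikugthaish.
Apply vowel harmony: chikugthaish → chikugthaush.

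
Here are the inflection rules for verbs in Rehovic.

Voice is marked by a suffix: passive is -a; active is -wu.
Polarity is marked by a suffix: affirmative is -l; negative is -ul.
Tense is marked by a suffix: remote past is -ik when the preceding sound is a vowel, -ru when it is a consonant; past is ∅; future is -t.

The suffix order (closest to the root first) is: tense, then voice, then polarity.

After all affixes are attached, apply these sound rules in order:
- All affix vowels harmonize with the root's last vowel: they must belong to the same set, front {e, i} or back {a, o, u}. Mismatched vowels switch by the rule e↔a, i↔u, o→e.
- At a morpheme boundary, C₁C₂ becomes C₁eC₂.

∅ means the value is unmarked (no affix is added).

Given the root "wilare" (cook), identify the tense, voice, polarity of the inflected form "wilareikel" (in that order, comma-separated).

Segment: wilare-ik-a-l.
tense: -ik/ru → remote past.
voice: -a → passive.
polarity: -l → affirmative.

remote past, passive, affirmative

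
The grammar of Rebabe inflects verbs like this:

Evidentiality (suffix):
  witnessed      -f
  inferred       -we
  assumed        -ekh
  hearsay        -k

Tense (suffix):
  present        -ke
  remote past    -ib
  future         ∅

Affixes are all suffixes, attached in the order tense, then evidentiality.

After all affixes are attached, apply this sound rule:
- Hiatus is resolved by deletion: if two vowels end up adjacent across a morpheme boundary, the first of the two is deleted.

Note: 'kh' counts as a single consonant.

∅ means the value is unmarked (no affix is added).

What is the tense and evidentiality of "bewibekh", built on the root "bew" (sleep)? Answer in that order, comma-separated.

Segment: bew-ib-ekh.
tense: -ib → remote past.
evidentiality: -ekh → assumed.

remote past, assumed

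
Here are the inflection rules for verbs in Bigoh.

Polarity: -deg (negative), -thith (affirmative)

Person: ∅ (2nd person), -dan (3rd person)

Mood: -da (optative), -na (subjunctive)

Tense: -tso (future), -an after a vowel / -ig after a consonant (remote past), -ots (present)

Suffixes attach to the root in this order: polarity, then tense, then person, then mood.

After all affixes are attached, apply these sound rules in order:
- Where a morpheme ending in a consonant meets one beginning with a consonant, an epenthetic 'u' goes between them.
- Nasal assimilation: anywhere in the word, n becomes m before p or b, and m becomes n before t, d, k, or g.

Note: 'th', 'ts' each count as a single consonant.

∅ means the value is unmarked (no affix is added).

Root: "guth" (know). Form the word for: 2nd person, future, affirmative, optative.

Attach polarity affirmative -thith → guththith.
Attach tense future -tso → guththithtso.
person = 2nd person: zero marking, form stays guththithtso.
Attach mood optative -da → guththithtsoda.
Apply epenthesis: guththithtsoda → guthuthithutsoda.
Nasal assimilation: no change.

guthuthithutsoda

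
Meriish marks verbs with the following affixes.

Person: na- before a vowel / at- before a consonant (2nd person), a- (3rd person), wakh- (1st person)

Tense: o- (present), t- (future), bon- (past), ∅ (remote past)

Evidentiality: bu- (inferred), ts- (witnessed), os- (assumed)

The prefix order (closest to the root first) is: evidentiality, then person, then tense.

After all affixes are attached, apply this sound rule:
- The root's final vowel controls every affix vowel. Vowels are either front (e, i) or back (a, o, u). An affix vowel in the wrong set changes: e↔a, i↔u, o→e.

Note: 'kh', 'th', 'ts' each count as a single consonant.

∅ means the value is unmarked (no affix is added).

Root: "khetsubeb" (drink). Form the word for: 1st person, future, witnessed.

Attach evidentiality witnessed ts- → tskhetsubeb.
Attach person 1st person wakh- → wakhtskhetsubeb.
Attach tense future t- → twakhtskhetsubeb.
Apply vowel harmony: twakhtskhetsubeb → twekhtskhetsubeb.

twekhtskhetsubeb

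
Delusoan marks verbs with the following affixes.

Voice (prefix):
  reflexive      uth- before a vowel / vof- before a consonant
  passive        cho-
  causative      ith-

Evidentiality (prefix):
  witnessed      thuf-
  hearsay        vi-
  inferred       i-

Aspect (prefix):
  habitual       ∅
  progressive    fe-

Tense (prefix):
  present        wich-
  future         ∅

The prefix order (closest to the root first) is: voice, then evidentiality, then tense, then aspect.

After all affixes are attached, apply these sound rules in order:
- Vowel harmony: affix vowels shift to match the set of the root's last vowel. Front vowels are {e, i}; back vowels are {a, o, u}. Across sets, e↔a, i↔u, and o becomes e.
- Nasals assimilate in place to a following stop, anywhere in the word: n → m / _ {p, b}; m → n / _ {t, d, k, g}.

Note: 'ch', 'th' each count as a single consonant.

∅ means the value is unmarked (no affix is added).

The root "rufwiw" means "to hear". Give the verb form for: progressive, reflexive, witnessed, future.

Attach voice reflexive vof- (before consonant 'r') → vofrufwiw.
Attach evidentiality witnessed thuf- → thufvofrufwiw.
tense = future: zero marking, form stays thufvofrufwiw.
Attach aspect progressive fe- → fethufvofrufwiw.
Apply vowel harmony: fethufvofrufwiw → fethifvefrufwiw.
Nasal assimilation: no change.

fethifvefrufwiw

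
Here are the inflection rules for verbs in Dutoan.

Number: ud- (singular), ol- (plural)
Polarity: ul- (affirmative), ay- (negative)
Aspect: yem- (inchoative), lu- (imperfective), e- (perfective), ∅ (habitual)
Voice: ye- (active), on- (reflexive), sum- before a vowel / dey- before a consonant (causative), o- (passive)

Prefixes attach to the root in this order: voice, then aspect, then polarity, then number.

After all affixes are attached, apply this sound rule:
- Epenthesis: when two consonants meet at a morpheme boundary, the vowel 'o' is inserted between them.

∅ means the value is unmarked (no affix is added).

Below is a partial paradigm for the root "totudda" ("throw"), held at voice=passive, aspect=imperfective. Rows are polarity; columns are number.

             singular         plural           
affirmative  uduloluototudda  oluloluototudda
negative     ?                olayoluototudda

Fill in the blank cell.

udayoluototudda

Attach voice passive o- → ototudda.
Attach aspect imperfective lu- → luototudda.
Attach polarity negative ay- → ayluototudda.
Attach number singular ud- → udayluototudda.
Apply epenthesis: udayluototudda → udayoluototudda.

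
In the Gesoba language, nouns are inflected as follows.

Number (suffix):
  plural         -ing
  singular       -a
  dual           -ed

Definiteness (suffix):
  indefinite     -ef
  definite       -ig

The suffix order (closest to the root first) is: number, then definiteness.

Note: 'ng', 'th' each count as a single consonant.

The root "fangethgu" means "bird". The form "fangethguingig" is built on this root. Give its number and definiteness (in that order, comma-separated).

plural, definite

Segment: fangethgu-ing-ig.
number: -ing → plural.
definiteness: -ig → definite.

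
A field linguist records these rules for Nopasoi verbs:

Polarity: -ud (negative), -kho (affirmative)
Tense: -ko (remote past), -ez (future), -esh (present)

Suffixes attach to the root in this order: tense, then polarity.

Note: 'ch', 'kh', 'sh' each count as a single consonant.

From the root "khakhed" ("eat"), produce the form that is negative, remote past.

khakhedkoud

Attach tense remote past -ko → khakhedko.
Attach polarity negative -ud → khakhedkoud.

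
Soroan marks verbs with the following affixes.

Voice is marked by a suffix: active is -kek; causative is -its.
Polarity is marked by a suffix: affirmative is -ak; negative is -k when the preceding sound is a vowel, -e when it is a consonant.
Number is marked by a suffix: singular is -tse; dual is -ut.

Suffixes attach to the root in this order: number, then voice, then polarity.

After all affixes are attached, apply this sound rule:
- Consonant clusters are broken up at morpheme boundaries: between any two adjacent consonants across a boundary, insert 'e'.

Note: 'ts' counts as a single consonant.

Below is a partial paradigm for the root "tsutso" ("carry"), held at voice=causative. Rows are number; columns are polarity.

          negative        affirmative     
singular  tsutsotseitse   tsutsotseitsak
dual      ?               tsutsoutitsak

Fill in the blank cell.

tsutsoutitse

Attach number dual -ut → tsutsout.
Attach voice causative -its → tsutsoutits.
Attach polarity negative -e (after consonant 'ts') → tsutsoutitse.
Epenthesis: no change.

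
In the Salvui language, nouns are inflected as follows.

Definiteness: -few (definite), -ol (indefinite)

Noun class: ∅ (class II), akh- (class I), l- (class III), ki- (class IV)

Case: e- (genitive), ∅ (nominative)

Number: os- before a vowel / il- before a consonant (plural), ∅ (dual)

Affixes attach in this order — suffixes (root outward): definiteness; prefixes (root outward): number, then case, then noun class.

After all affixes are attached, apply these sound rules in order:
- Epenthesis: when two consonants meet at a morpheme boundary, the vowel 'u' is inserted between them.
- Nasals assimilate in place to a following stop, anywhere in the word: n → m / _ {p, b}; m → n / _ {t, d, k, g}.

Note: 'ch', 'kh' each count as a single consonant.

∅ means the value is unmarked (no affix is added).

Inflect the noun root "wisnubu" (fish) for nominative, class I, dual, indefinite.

number = dual: zero marking, form stays wisnubu.
case = nominative: zero marking, form stays wisnubu.
Attach noun class class I akh- → akhwisnubu.
Attach definiteness indefinite -ol → akhwisnubuol.
Apply epenthesis: akhwisnubuol → akhuwisnubuol.
Nasal assimilation: no change.

akhuwisnubuol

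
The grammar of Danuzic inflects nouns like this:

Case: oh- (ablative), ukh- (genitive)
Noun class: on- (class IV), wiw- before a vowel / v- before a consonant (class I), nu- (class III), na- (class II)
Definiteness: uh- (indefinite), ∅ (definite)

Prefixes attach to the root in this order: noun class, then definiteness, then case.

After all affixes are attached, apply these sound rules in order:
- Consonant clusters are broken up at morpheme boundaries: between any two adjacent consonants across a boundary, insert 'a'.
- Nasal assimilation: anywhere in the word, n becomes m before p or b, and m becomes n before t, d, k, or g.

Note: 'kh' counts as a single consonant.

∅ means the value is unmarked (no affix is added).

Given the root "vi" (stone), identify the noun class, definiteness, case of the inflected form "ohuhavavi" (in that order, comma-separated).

Segment: oh-uh-v-vi.
noun class: wiw/v- → class I.
definiteness: uh- → indefinite.
case: oh- → ablative.

class I, indefinite, ablative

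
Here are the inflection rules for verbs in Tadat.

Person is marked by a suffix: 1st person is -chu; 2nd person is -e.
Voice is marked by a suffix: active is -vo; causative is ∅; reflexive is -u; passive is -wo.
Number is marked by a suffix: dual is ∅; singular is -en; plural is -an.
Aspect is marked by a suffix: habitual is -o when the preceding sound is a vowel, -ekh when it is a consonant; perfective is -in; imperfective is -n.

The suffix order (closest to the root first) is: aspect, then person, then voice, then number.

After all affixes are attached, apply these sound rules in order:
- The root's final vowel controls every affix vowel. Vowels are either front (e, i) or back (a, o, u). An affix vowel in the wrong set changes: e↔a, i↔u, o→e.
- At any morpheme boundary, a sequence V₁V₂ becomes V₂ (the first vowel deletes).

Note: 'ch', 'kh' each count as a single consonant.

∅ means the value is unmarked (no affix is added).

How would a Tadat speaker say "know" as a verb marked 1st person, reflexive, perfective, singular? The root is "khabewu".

khabewunchan

Attach aspect perfective -in → khabewuin.
Attach person 1st person -chu → khabewuinchu.
Attach voice reflexive -u → khabewuinchuu.
Attach number singular -en → khabewuinchuuen.
Apply vowel harmony: khabewuinchuuen → khabewuunchuuan.
Apply vowel deletion: khabewuunchuuan → khabewunchan.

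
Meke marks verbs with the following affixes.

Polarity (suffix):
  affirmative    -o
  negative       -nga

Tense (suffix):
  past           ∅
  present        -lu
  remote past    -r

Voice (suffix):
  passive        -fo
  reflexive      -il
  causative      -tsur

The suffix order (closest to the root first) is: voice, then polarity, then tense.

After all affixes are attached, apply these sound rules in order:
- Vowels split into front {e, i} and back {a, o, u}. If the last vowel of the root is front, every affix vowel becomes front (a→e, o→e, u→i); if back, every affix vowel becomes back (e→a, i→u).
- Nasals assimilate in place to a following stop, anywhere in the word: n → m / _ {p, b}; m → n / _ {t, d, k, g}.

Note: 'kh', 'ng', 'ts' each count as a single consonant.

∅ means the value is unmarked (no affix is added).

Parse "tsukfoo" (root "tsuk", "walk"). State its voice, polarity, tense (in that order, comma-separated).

Segment: tsuk-fo-o.
voice: -fo → passive.
polarity: -o → affirmative.
tense: ∅ → past.

passive, affirmative, past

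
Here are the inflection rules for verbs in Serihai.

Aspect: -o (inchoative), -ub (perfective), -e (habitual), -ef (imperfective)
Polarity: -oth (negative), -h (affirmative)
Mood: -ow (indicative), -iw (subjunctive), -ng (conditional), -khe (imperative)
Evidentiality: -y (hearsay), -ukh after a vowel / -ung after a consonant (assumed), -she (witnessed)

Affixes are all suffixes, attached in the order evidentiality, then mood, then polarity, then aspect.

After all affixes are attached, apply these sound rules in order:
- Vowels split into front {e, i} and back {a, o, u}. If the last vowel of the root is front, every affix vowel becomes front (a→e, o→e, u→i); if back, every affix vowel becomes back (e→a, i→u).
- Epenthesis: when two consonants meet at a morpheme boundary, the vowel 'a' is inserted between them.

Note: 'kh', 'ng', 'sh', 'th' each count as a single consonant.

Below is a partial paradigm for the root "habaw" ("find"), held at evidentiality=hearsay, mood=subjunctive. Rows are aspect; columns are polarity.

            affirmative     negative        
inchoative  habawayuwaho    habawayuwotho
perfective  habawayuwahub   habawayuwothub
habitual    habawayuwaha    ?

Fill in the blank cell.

habawayuwotha

Attach evidentiality hearsay -y → habawy.
Attach mood subjunctive -iw → habawyiw.
Attach polarity negative -oth → habawyiwoth.
Attach aspect habitual -e → habawyiwothe.
Apply vowel harmony: habawyiwothe → habawyuwotha.
Apply epenthesis: habawyuwotha → habawayuwotha.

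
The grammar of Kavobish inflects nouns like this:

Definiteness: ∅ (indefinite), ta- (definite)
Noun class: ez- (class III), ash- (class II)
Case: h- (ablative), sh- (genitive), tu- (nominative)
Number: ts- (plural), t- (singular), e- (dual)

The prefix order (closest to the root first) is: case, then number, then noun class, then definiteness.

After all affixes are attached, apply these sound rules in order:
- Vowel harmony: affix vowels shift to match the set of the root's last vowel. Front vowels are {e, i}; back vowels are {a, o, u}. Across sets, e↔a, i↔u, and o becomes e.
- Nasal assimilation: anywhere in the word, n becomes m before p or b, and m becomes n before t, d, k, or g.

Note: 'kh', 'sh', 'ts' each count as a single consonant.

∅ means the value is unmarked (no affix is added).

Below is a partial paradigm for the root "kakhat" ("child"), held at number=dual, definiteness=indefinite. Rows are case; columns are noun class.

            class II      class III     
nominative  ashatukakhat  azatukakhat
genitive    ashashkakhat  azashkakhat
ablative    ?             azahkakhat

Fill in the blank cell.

Attach case ablative h- → hkakhat.
Attach number dual e- → ehkakhat.
Attach noun class class II ash- → ashehkakhat.
definiteness = indefinite: zero marking, form stays ashehkakhat.
Apply vowel harmony: ashehkakhat → ashahkakhat.
Nasal assimilation: no change.

ashahkakhat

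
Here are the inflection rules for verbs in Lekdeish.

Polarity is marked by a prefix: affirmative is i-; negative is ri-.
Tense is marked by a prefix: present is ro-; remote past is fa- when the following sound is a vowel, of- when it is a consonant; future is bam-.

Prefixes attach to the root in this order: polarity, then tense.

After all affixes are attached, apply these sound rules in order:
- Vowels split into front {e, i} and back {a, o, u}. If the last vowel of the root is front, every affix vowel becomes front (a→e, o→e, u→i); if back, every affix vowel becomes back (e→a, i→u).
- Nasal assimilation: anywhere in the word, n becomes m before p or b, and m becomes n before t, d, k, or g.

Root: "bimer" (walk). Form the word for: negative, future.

bemribimer

Attach polarity negative ri- → ribimer.
Attach tense future bam- → bamribimer.
Apply vowel harmony: bamribimer → bemribimer.
Nasal assimilation: no change.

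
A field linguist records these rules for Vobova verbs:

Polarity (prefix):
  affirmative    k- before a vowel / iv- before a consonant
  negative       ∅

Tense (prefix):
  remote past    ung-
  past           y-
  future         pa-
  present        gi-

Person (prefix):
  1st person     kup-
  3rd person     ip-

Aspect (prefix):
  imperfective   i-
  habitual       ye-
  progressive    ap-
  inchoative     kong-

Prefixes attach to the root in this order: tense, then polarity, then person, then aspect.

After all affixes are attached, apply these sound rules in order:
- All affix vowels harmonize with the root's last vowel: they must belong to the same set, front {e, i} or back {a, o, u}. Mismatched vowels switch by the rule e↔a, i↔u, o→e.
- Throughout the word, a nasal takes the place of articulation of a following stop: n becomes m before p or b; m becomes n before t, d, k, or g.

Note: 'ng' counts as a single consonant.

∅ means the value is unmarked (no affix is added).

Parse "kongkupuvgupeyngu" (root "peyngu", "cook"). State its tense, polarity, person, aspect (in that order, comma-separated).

present, affirmative, 1st person, inchoative

Segment: kong-kup-iv-gi-peyngu.
tense: gi- → present.
polarity: k/iv- → affirmative.
person: kup- → 1st person.
aspect: kong- → inchoative.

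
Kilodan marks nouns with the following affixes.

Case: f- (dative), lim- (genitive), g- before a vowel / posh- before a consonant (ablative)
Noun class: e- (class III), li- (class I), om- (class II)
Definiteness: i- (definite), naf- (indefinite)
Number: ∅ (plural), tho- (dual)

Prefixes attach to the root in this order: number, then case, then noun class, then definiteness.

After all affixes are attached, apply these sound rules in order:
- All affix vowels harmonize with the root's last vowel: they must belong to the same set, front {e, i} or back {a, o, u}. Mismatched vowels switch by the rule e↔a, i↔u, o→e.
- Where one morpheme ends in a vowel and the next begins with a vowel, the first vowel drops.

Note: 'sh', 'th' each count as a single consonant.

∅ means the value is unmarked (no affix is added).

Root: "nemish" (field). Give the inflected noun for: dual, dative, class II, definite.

emfthenemish

Attach number dual tho- → thonemish.
Attach case dative f- → fthonemish.
Attach noun class class II om- → omfthonemish.
Attach definiteness definite i- → iomfthonemish.
Apply vowel harmony: iomfthonemish → iemfthenemish.
Apply vowel deletion: iemfthenemish → emfthenemish.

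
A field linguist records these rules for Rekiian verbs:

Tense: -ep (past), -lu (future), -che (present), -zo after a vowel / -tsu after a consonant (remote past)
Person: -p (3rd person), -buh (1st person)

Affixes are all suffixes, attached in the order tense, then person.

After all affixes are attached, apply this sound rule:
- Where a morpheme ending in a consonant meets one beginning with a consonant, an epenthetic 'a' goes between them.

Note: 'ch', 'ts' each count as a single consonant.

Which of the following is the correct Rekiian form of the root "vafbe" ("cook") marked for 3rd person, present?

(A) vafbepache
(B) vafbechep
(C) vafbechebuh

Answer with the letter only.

Attach tense present -che → vafbeche.
Attach person 3rd person -p → vafbechep.
Epenthesis: no change.
So the correct form is vafbechep, option (B).
(A) vafbepache is wrong: it has the affixes in the wrong order.
(C) vafbechebuh is wrong: it uses 1st person instead of 3rd person for person.

B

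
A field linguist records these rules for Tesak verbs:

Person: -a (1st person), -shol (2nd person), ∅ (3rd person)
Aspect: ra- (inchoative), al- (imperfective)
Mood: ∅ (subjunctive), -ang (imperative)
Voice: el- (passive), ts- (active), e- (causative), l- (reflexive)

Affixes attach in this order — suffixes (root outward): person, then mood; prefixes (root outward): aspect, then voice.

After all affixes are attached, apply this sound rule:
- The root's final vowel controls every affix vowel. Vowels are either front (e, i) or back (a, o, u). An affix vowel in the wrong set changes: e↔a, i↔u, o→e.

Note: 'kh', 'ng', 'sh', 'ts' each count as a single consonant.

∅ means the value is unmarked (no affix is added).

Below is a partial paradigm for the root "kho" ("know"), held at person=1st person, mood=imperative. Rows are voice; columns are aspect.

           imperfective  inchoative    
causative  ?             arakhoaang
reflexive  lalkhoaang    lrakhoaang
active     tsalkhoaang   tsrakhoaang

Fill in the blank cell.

Attach aspect imperfective al- → alkho.
Attach person 1st person -a → alkhoa.
Attach voice causative e- → ealkhoa.
Attach mood imperative -ang → ealkhoaang.
Apply vowel harmony: ealkhoaang → aalkhoaang.

aalkhoaang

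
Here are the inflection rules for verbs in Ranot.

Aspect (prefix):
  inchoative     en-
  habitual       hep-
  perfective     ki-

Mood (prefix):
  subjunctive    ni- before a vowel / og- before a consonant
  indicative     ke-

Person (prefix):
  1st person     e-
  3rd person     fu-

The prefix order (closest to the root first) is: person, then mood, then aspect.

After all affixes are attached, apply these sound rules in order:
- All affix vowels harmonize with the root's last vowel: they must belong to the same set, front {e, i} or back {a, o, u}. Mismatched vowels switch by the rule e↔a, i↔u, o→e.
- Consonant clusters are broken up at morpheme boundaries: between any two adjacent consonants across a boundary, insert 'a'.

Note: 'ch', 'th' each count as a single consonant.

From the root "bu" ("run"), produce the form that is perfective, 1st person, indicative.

kukaabu

Attach person 1st person e- → ebu.
Attach mood indicative ke- → keebu.
Attach aspect perfective ki- → kikeebu.
Apply vowel harmony: kikeebu → kukaabu.
Epenthesis: no change.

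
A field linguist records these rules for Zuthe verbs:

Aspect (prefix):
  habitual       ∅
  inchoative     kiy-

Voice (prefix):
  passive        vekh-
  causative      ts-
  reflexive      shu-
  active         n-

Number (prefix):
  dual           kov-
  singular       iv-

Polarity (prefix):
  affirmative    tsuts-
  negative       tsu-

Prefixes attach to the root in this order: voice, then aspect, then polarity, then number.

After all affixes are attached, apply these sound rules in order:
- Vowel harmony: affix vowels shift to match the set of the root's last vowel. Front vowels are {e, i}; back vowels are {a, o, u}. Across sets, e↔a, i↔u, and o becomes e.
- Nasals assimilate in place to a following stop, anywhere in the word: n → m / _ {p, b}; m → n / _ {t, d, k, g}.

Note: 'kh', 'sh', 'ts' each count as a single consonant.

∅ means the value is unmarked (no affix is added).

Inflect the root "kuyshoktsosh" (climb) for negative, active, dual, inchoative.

kovtsukuynkuyshoktsosh

Attach voice active n- → nkuyshoktsosh.
Attach aspect inchoative kiy- → kiynkuyshoktsosh.
Attach polarity negative tsu- → tsukiynkuyshoktsosh.
Attach number dual kov- → kovtsukiynkuyshoktsosh.
Apply vowel harmony: kovtsukiynkuyshoktsosh → kovtsukuynkuyshoktsosh.
Nasal assimilation: no change.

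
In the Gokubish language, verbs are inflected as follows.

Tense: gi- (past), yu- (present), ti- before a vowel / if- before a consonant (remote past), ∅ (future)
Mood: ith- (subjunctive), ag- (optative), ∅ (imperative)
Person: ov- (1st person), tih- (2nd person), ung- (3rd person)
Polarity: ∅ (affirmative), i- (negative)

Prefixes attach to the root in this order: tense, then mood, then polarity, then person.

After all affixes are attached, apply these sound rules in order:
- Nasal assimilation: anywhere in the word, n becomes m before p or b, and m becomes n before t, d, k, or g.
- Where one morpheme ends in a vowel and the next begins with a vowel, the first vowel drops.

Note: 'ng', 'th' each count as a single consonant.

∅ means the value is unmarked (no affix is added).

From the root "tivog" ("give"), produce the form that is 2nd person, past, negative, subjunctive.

tihithgitivog

Attach tense past gi- → gitivog.
Attach mood subjunctive ith- → ithgitivog.
Attach polarity negative i- → iithgitivog.
Attach person 2nd person tih- → tihiithgitivog.
Nasal assimilation: no change.
Apply vowel deletion: tihiithgitivog → tihithgitivog.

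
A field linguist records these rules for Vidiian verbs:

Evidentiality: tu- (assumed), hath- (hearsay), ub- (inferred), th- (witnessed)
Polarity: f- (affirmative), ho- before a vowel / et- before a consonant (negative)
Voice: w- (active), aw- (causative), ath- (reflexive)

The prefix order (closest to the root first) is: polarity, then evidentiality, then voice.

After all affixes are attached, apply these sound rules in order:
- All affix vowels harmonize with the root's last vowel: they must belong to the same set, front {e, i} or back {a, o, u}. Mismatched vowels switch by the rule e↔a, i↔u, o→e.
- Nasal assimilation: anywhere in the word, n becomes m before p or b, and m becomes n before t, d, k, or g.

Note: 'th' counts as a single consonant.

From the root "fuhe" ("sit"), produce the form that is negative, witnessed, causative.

Attach polarity negative et- (before consonant 'f') → etfuhe.
Attach evidentiality witnessed th- → thetfuhe.
Attach voice causative aw- → awthetfuhe.
Apply vowel harmony: awthetfuhe → ewthetfuhe.
Nasal assimilation: no change.

ewthetfuhe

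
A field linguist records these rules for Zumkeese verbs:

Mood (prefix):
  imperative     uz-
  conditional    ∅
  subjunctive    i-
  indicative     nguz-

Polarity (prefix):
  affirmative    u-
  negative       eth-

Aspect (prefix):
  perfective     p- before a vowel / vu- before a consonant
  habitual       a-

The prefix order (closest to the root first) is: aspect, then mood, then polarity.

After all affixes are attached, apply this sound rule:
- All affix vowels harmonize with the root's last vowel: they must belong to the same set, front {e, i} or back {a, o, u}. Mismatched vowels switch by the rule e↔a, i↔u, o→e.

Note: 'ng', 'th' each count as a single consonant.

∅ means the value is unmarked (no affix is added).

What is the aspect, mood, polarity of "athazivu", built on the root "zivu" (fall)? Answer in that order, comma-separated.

Segment: eth-a-zivu.
aspect: a- → habitual.
mood: ∅ → conditional.
polarity: eth- → negative.

habitual, conditional, negative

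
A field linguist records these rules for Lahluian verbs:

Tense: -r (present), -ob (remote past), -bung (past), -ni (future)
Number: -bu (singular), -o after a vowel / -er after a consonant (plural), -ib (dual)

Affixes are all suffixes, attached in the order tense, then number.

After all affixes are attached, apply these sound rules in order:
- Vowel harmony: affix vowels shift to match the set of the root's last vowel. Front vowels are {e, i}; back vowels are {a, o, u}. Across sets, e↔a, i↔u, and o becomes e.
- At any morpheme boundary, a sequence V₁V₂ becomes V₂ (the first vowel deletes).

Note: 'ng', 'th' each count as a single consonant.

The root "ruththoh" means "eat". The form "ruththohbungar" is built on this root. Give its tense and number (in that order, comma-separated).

Segment: ruththoh-bung-er.
tense: -bung → past.
number: -o/er → plural.

past, plural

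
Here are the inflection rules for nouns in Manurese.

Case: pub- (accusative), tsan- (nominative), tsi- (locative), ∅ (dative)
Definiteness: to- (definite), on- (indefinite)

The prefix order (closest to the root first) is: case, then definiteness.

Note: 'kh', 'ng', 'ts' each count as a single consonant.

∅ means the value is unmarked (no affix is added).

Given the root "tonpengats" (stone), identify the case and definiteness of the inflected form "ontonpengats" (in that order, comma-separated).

dative, indefinite

Segment: on-tonpengats.
case: ∅ → dative.
definiteness: on- → indefinite.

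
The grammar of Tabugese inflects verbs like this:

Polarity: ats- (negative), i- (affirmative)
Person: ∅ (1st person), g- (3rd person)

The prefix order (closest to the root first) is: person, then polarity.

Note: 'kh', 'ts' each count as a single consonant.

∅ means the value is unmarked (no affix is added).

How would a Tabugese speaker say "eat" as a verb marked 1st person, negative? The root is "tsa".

atstsa

person = 1st person: zero marking, form stays tsa.
Attach polarity negative ats- → atstsa.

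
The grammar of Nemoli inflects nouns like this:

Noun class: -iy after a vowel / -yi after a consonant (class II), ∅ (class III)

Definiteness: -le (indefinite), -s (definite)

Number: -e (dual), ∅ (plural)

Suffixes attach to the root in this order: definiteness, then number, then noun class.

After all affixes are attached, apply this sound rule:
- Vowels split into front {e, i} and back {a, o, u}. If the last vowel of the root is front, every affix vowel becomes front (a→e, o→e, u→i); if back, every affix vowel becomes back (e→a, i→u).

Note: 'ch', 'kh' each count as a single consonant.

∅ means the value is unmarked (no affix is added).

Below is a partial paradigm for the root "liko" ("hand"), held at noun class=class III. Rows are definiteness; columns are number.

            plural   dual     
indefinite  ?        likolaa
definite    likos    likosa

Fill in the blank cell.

Attach definiteness indefinite -le → likole.
number = plural: zero marking, form stays likole.
noun class = class III: zero marking, form stays likole.
Apply vowel harmony: likole → likola.

likola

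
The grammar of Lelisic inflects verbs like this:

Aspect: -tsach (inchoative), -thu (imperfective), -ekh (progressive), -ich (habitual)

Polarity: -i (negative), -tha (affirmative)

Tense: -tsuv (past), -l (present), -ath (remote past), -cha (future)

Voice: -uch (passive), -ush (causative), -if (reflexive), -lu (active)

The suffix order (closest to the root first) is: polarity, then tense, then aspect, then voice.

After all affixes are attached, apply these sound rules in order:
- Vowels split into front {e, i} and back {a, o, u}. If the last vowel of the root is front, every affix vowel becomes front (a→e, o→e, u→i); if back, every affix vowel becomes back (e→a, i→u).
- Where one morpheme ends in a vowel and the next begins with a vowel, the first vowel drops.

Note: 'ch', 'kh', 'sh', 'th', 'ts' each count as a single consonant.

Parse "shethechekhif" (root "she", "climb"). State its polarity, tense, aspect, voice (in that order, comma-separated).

affirmative, future, progressive, reflexive

Segment: she-tha-cha-ekh-if.
polarity: -tha → affirmative.
tense: -cha → future.
aspect: -ekh → progressive.
voice: -if → reflexive.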